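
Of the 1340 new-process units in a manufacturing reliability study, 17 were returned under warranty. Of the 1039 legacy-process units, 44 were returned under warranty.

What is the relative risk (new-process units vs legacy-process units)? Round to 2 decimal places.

0.30

risk, new-process units = 17/1340 = 0.01269
risk, legacy-process units = 44/1039 = 0.04235
RR = 0.01269 / 0.04235 = 0.30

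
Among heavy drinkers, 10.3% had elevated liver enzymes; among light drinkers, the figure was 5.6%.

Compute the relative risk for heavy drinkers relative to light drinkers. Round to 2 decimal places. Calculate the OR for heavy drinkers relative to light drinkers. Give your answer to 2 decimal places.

RR = 1.84; OR = 1.94

RR = 0.1030 / 0.0560 = 1.84
odds, heavy drinkers = 0.1030/0.8970 = 0.1148
odds, light drinkers = 0.0560/0.9440 = 0.0593
OR = 0.1148 / 0.0593 = 1.94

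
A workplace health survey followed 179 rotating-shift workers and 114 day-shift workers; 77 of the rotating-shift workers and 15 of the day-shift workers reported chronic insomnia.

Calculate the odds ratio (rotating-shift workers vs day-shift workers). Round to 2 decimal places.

OR: 4.98

odds, rotating-shift workers = 77/102 = 0.7549
odds, day-shift workers = 15/99 = 0.1515
OR = 0.7549 / 0.1515 = 4.98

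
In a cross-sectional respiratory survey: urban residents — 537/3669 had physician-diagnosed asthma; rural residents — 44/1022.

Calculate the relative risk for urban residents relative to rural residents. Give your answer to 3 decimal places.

RR ≈ 3.400

risk, urban residents = 537/3669 = 0.14636
risk, rural residents = 44/1022 = 0.04305
RR = 0.14636 / 0.04305 = 3.400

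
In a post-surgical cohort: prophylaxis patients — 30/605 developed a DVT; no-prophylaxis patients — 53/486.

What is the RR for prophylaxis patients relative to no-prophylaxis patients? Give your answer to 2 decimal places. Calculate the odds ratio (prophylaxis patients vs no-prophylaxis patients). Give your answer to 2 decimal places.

RR = 0.45; OR = 0.43

risk, prophylaxis patients = 30/605 = 0.04959
risk, no-prophylaxis patients = 53/486 = 0.10905
RR = 0.04959 / 0.10905 = 0.45
OR = (30 × 433) / (575 × 53) = 12990/30475 ≈ 0.43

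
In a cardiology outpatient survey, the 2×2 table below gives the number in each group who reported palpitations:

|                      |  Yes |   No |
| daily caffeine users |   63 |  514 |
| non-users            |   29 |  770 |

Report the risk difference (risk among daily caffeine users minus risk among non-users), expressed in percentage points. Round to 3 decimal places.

RD ≈ 7.289

risk, daily caffeine users = 63/577 = 0.10919
risk, non-users = 29/799 = 0.03630
risk difference = 0.10919 − 0.03630 = 0.07289 → 7.289 percentage points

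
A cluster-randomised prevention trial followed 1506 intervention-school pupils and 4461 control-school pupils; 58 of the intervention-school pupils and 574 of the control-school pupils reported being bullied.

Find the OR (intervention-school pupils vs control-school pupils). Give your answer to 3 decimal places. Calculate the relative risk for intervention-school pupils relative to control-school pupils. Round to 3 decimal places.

OR = 0.271; RR = 0.299

OR = (58 × 3887) / (1448 × 574) = 225446/831152 ≈ 0.271
risk, intervention-school pupils = 58/1506 = 0.03851
risk, control-school pupils = 574/4461 = 0.12867
RR = 0.03851 / 0.12867 = 0.299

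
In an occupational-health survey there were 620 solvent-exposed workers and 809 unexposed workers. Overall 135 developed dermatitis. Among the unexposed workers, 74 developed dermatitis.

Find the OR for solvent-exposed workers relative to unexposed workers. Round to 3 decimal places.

solvent-exposed workers with the outcome: 135 − 74 = 61
solvent-exposed workers without the outcome: 620 − 61 = 559
unexposed workers without the outcome: 809 − 74 = 735
OR = (61 × 735) / (559 × 74) = 44835/41366 ≈ 1.084

1.084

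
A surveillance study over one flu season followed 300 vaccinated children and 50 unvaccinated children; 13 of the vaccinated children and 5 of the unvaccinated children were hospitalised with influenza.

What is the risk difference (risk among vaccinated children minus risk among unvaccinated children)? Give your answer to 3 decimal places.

risk, vaccinated children = 13/300 = 0.04333
risk, unvaccinated children = 5/50 = 0.10000
risk difference = 0.04333 − 0.10000 = -0.057

RD: -0.057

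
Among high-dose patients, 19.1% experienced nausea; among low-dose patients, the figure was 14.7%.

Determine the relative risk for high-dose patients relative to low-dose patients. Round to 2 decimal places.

RR = 0.1910 / 0.1470 = 1.30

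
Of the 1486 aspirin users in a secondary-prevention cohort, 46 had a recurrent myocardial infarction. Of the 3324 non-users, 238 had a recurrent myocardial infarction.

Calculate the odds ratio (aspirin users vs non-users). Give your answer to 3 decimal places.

odds, aspirin users = 46/1440 = 0.03194
odds, non-users = 238/3086 = 0.07712
OR = 0.03194 / 0.07712 = 0.414

OR ≈ 0.414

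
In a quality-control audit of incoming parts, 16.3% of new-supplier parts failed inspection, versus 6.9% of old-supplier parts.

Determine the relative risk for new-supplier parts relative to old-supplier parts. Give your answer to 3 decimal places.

RR = 0.1630 / 0.0690 = 2.362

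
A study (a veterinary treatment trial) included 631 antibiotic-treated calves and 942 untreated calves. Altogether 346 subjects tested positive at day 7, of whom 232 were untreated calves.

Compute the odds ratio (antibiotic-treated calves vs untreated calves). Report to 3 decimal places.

antibiotic-treated calves with the outcome: 346 − 232 = 114
antibiotic-treated calves without the outcome: 631 − 114 = 517
untreated calves without the outcome: 942 − 232 = 710
OR = (114 × 710) / (517 × 232) = 80940/119944 ≈ 0.675

OR = 0.675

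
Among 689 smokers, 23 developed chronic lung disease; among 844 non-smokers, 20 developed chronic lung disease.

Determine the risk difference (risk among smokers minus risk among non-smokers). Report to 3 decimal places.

risk, smokers = 23/689 = 0.03338
risk, non-smokers = 20/844 = 0.02370
risk difference = 0.03338 − 0.02370 = 0.010

RD ≈ 0.010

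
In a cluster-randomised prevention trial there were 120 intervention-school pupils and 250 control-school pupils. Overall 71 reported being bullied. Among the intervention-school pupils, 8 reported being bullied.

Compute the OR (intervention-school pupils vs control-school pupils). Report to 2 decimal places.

0.21

intervention-school pupils without the outcome: 120 − 8 = 112
control-school pupils with the outcome: 71 − 8 = 63
control-school pupils without the outcome: 250 − 63 = 187
OR = (8 × 187) / (112 × 63) = 1496/7056 ≈ 0.21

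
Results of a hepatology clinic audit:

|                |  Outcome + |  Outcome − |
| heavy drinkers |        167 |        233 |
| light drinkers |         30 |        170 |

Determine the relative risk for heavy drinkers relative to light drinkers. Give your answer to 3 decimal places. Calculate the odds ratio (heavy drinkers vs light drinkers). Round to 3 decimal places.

RR = 2.783; OR = 4.062

risk, heavy drinkers = 167/400 = 0.4175
risk, light drinkers = 30/200 = 0.1500
RR = 0.4175 / 0.1500 = 2.783
OR = (167 × 170) / (233 × 30) = 28390/6990 ≈ 4.062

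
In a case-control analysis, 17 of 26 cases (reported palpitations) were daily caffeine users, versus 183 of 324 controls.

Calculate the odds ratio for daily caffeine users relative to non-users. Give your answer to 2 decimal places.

1.46

odds, daily caffeine users = 17/183 = 0.0929
odds, non-users = 9/141 = 0.0638
OR = 0.0929 / 0.0638 = 1.46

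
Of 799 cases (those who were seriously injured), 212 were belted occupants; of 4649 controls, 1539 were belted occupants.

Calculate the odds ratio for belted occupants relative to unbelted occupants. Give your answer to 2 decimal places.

OR = (212 × 3110) / (1539 × 587) = 659320/903393 ≈ 0.73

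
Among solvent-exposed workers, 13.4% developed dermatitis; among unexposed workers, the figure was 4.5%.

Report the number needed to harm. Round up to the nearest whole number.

absolute risk difference = 0.089000
1 / 0.089000 = 11.236 → round up → 12

12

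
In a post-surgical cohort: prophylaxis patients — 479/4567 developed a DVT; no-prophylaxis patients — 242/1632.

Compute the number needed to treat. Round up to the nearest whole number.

risk, prophylaxis patients = 479/4567 = 0.104883
risk, no-prophylaxis patients = 242/1632 = 0.148284
absolute risk difference = 0.043401
1 / 0.043401 = 23.041 → round up → 24

24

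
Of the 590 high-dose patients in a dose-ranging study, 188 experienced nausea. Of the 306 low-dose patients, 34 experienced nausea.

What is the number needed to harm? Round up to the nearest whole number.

5

risk, high-dose patients = 188/590 = 0.318644
risk, low-dose patients = 34/306 = 0.111111
absolute risk difference = 0.207533
1 / 0.207533 = 4.819 → round up → 5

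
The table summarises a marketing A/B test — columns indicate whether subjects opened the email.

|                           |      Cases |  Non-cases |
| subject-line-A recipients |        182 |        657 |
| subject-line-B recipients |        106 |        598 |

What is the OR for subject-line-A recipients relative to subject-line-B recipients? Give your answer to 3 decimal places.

OR = (182 × 598) / (657 × 106) = 108836/69642 ≈ 1.563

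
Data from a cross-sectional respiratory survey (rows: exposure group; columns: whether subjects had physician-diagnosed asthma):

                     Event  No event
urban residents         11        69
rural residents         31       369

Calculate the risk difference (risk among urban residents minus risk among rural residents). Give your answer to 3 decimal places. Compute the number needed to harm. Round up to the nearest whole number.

risk, urban residents = 11/80 = 0.1375
risk, rural residents = 31/400 = 0.0775
risk difference = 0.1375 − 0.0775 = 0.060
absolute risk difference = 0.060000
1 / 0.060000 = 16.667 → round up → 17

RD = 0.060; NNH = 17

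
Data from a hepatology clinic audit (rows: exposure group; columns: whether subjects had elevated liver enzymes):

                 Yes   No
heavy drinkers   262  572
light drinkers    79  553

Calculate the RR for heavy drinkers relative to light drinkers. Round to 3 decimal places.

risk, heavy drinkers = 262/834 = 0.3141
risk, light drinkers = 79/632 = 0.1250
RR = 0.3141 / 0.1250 = 2.513

RR ≈ 2.513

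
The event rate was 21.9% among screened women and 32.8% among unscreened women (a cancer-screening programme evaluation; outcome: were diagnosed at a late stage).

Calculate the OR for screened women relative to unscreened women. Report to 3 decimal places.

OR ≈ 0.574

odds, screened women = 0.2190/0.7810 = 0.2804
odds, unscreened women = 0.3280/0.6720 = 0.4881
OR = 0.2804 / 0.4881 = 0.574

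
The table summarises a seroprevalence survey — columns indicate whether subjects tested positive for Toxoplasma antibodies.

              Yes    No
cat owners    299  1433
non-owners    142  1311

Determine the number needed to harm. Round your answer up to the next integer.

14

risk, cat owners = 299/1732 = 0.172633
risk, non-owners = 142/1453 = 0.097729
absolute risk difference = 0.074904
1 / 0.074904 = 13.350 → round up → 14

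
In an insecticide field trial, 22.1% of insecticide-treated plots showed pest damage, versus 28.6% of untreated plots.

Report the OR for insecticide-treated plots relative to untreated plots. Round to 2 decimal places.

0.71

odds, insecticide-treated plots = 0.2210/0.7790 = 0.2837
odds, untreated plots = 0.2860/0.7140 = 0.4006
OR = 0.2837 / 0.4006 = 0.71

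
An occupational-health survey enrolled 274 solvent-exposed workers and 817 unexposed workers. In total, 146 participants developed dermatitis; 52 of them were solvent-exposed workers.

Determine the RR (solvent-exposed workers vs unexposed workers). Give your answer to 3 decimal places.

solvent-exposed workers without the outcome: 274 − 52 = 222
unexposed workers with the outcome: 146 − 52 = 94
unexposed workers without the outcome: 817 − 94 = 723
risk, solvent-exposed workers = 52/274 = 0.1898
risk, unexposed workers = 94/817 = 0.1151
RR = 0.1898 / 0.1151 = 1.649

RR = 1.649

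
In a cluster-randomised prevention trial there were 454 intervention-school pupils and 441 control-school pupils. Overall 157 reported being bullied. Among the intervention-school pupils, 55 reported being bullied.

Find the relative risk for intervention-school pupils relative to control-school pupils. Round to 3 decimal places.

RR: 0.524

intervention-school pupils without the outcome: 454 − 55 = 399
control-school pupils with the outcome: 157 − 55 = 102
control-school pupils without the outcome: 441 − 102 = 339
risk, intervention-school pupils = 55/454 = 0.1211
risk, control-school pupils = 102/441 = 0.2313
RR = 0.1211 / 0.2313 = 0.524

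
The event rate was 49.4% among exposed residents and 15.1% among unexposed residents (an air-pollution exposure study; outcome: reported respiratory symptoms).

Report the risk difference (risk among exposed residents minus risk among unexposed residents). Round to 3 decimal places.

risk difference = 0.4940 − 0.1510 = 0.343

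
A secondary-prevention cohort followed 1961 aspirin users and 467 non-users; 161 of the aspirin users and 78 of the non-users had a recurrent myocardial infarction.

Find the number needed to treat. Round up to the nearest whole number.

12

risk, aspirin users = 161/1961 = 0.082101
risk, non-users = 78/467 = 0.167024
absolute risk difference = 0.084923
1 / 0.084923 = 11.775 → round up → 12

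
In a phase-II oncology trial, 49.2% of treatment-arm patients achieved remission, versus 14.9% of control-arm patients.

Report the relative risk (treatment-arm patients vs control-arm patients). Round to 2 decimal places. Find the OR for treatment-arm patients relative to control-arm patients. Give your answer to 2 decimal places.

RR = 0.4920 / 0.1490 = 3.30
odds, treatment-arm patients = 0.4920/0.5080 = 0.9685
odds, control-arm patients = 0.1490/0.8510 = 0.1751
OR = 0.9685 / 0.1751 = 5.53

RR = 3.30; OR = 5.53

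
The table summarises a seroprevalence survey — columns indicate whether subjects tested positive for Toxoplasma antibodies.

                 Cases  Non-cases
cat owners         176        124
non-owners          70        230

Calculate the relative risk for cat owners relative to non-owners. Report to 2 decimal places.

risk, cat owners = 176/300 = 0.5867
risk, non-owners = 70/300 = 0.2333
RR = 0.5867 / 0.2333 = 2.51

RR: 2.51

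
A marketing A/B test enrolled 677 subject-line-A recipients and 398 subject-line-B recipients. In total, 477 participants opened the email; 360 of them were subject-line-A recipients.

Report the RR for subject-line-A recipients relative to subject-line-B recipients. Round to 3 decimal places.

RR ≈ 1.809

subject-line-A recipients without the outcome: 677 − 360 = 317
subject-line-B recipients with the outcome: 477 − 360 = 117
subject-line-B recipients without the outcome: 398 − 117 = 281
risk, subject-line-A recipients = 360/677 = 0.5318
risk, subject-line-B recipients = 117/398 = 0.2940
RR = 0.5318 / 0.2940 = 1.809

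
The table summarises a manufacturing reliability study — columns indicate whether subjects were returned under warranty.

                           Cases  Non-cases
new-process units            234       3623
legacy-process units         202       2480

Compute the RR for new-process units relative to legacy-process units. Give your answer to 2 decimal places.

risk, new-process units = 234/3857 = 0.0607
risk, legacy-process units = 202/2682 = 0.0753
RR = 0.0607 / 0.0753 = 0.81

0.81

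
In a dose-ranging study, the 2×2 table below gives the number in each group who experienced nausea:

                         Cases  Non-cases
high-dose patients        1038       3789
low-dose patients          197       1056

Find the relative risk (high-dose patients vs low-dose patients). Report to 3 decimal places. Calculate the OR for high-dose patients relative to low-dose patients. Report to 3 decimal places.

risk, high-dose patients = 1038/4827 = 0.2150
risk, low-dose patients = 197/1253 = 0.1572
RR = 0.2150 / 0.1572 = 1.368
OR = (1038 × 1056) / (3789 × 197) = 1096128/746433 ≈ 1.468

RR = 1.368; OR = 1.468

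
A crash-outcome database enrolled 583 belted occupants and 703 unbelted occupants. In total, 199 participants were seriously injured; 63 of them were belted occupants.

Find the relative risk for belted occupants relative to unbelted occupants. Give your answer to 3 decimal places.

belted occupants without the outcome: 583 − 63 = 520
unbelted occupants with the outcome: 199 − 63 = 136
unbelted occupants without the outcome: 703 − 136 = 567
risk, belted occupants = 63/583 = 0.1081
risk, unbelted occupants = 136/703 = 0.1935
RR = 0.1081 / 0.1935 = 0.559

RR ≈ 0.559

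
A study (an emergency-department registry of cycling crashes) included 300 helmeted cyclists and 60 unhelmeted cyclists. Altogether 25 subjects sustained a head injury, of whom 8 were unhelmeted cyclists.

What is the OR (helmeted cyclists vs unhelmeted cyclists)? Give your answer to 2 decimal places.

0.39

helmeted cyclists with the outcome: 25 − 8 = 17
helmeted cyclists without the outcome: 300 − 17 = 283
unhelmeted cyclists without the outcome: 60 − 8 = 52
odds, helmeted cyclists = 17/283 = 0.0601
odds, unhelmeted cyclists = 8/52 = 0.1538
OR = 0.0601 / 0.1538 = 0.39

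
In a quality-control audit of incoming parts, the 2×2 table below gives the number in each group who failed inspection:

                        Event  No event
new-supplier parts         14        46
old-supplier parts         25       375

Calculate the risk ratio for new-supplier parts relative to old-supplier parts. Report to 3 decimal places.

RR ≈ 3.733

risk, new-supplier parts = 14/60 = 0.2333
risk, old-supplier parts = 25/400 = 0.0625
RR = 0.2333 / 0.0625 = 3.733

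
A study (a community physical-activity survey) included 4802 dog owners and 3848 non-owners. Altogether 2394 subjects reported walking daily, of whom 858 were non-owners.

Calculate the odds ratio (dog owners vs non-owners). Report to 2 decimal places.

dog owners with the outcome: 2394 − 858 = 1536
dog owners without the outcome: 4802 − 1536 = 3266
non-owners without the outcome: 3848 − 858 = 2990
odds, dog owners = 1536/3266 = 0.4703
odds, non-owners = 858/2990 = 0.2870
OR = 0.4703 / 0.2870 = 1.64

OR: 1.64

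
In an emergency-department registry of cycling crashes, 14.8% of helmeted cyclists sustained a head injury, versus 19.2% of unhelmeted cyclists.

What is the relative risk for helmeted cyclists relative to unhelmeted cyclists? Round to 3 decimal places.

RR = 0.1480 / 0.1920 = 0.771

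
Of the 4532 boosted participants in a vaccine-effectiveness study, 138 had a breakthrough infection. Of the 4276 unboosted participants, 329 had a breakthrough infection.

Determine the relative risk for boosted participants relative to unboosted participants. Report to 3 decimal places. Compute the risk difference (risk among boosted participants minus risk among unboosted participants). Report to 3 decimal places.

RR = 0.396; RD = -0.046

risk, boosted participants = 138/4532 = 0.03045
risk, unboosted participants = 329/4276 = 0.07694
RR = 0.03045 / 0.07694 = 0.396
risk difference = 0.03045 − 0.07694 = -0.046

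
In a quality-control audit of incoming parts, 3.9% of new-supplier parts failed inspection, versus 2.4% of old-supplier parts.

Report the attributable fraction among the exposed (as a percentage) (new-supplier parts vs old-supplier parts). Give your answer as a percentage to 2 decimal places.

AR% = (0.03900 − 0.02400) / 0.03900 = 0.3846 → 38.46%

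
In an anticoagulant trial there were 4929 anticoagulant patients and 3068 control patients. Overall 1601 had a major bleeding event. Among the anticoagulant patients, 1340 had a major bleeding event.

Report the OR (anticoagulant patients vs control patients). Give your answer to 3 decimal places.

OR = 4.015

anticoagulant patients without the outcome: 4929 − 1340 = 3589
control patients with the outcome: 1601 − 1340 = 261
control patients without the outcome: 3068 − 261 = 2807
OR = (1340 × 2807) / (3589 × 261) = 3761380/936729 ≈ 4.015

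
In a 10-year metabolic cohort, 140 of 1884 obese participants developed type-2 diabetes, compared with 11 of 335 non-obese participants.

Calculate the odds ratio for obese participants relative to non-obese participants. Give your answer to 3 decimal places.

OR = (140 × 324) / (1744 × 11) = 45360/19184 ≈ 2.364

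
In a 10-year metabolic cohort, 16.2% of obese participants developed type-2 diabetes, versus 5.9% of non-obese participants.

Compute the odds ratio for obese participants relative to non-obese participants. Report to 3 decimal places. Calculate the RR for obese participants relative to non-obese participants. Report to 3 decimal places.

odds, obese participants = 0.1620/0.8380 = 0.1933
odds, non-obese participants = 0.0590/0.9410 = 0.0627
OR = 0.1933 / 0.0627 = 3.083
RR = 0.1620 / 0.0590 = 2.746

OR = 3.083; RR = 2.746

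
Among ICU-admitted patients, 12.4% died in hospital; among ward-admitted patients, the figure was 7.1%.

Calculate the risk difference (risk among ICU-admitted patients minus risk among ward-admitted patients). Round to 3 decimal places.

risk difference = 0.1240 − 0.0710 = 0.053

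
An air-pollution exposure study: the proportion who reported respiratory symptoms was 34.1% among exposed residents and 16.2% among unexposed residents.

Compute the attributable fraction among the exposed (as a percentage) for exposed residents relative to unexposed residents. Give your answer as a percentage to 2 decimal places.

AR% = (0.3410 − 0.1620) / 0.3410 = 0.5249 → 52.49%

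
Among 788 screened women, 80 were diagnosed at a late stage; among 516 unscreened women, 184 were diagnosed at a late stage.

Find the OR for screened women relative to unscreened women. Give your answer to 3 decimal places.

OR = (80 × 332) / (708 × 184) = 26560/130272 ≈ 0.204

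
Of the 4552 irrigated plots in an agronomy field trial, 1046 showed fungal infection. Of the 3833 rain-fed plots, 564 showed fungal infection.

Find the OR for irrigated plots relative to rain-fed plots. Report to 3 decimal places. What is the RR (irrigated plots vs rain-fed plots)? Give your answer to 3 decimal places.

OR = 1.729; RR = 1.562

OR = (1046 × 3269) / (3506 × 564) = 3419374/1977384 ≈ 1.729
risk, irrigated plots = 1046/4552 = 0.2298
risk, rain-fed plots = 564/3833 = 0.1471
RR = 0.2298 / 0.1471 = 1.562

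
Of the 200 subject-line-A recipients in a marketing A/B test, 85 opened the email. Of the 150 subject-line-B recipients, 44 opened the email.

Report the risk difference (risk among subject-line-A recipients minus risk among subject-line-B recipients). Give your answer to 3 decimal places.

risk, subject-line-A recipients = 85/200 = 0.4250
risk, subject-line-B recipients = 44/150 = 0.2933
risk difference = 0.4250 − 0.2933 = 0.132

0.132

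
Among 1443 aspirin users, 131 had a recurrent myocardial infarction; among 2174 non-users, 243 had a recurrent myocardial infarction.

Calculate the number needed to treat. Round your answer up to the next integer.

48

risk, aspirin users = 131/1443 = 0.090783
risk, non-users = 243/2174 = 0.111776
absolute risk difference = 0.020992
1 / 0.020992 = 47.637 → round up → 48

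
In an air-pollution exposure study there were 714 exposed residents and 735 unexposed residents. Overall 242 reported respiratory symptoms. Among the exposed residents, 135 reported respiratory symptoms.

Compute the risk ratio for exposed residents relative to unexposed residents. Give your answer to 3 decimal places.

exposed residents without the outcome: 714 − 135 = 579
unexposed residents with the outcome: 242 − 135 = 107
unexposed residents without the outcome: 735 − 107 = 628
risk, exposed residents = 135/714 = 0.1891
risk, unexposed residents = 107/735 = 0.1456
RR = 0.1891 / 0.1456 = 1.299

1.299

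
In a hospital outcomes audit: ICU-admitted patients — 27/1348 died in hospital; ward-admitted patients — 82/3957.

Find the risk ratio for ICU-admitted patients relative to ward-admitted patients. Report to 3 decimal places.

0.967

risk, ICU-admitted patients = 27/1348 = 0.02003
risk, ward-admitted patients = 82/3957 = 0.02072
RR = 0.02003 / 0.02072 = 0.967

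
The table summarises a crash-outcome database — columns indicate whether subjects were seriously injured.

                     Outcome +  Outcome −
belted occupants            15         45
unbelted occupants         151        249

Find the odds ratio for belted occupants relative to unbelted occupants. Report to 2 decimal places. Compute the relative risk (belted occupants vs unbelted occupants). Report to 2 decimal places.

OR = 0.55; RR = 0.66

odds, belted occupants = 15/45 = 0.3333
odds, unbelted occupants = 151/249 = 0.6064
OR = 0.3333 / 0.6064 = 0.55
risk, belted occupants = 15/60 = 0.2500
risk, unbelted occupants = 151/400 = 0.3775
RR = 0.2500 / 0.3775 = 0.66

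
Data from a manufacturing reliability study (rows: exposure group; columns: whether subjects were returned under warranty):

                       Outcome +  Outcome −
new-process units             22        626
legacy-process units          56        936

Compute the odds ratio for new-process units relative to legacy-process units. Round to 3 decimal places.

0.587

odds, new-process units = 22/626 = 0.03514
odds, legacy-process units = 56/936 = 0.05983
OR = 0.03514 / 0.05983 = 0.587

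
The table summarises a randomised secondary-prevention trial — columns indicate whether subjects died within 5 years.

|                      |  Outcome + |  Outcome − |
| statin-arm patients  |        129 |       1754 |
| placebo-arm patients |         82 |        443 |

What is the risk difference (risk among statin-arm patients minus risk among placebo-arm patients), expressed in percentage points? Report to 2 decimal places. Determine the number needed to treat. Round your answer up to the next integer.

risk, statin-arm patients = 129/1883 = 0.0685
risk, placebo-arm patients = 82/525 = 0.1562
risk difference = 0.0685 − 0.1562 = -0.0877 → -8.77 percentage points
absolute risk difference = 0.087683
1 / 0.087683 = 11.405 → round up → 12

RD = -8.77; NNT = 12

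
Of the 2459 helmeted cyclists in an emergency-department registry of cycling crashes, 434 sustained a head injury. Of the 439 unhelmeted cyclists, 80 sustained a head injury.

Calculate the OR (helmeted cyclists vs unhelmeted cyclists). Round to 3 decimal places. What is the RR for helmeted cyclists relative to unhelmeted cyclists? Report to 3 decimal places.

OR = 0.962; RR = 0.969

OR = (434 × 359) / (2025 × 80) = 155806/162000 ≈ 0.962
risk, helmeted cyclists = 434/2459 = 0.1765
risk, unhelmeted cyclists = 80/439 = 0.1822
RR = 0.1765 / 0.1822 = 0.969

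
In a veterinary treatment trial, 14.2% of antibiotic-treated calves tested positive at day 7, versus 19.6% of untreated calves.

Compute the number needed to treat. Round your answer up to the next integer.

absolute risk difference = 0.054000
1 / 0.054000 = 18.519 → round up → 19

NNT: 19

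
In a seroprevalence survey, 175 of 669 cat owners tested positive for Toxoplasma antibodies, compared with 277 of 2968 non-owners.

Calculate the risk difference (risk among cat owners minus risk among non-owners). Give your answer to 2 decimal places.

risk, cat owners = 175/669 = 0.2616
risk, non-owners = 277/2968 = 0.0933
risk difference = 0.2616 − 0.0933 = 0.17

RD ≈ 0.17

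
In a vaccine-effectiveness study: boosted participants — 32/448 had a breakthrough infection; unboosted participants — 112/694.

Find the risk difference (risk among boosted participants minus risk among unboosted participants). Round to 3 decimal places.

RD = -0.090

risk, boosted participants = 32/448 = 0.0714
risk, unboosted participants = 112/694 = 0.1614
risk difference = 0.0714 − 0.1614 = -0.090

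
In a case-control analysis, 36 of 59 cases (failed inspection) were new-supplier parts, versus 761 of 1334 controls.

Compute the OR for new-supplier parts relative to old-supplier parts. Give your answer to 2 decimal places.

OR = (36 × 573) / (761 × 23) = 20628/17503 ≈ 1.18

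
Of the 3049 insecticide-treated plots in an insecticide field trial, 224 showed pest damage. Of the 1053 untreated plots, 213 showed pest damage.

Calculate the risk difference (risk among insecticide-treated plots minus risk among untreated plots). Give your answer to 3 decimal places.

risk, insecticide-treated plots = 224/3049 = 0.0735
risk, untreated plots = 213/1053 = 0.2023
risk difference = 0.0735 − 0.2023 = -0.129

-0.129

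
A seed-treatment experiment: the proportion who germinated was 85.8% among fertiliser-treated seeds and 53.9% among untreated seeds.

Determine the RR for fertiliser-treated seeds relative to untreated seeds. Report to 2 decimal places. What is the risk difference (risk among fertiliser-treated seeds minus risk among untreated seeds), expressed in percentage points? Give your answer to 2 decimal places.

RR = 1.59; RD = 31.90

RR = 0.8580 / 0.5390 = 1.59
risk difference = 0.8580 − 0.5390 = 0.3190 → 31.90 percentage points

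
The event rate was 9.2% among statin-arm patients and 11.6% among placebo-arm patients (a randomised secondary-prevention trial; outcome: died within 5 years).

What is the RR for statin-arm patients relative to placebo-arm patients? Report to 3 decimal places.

RR = 0.0920 / 0.1160 = 0.793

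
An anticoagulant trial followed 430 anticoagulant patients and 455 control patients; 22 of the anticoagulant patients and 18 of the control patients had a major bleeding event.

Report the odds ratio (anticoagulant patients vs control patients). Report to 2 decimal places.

OR = (22 × 437) / (408 × 18) = 9614/7344 ≈ 1.31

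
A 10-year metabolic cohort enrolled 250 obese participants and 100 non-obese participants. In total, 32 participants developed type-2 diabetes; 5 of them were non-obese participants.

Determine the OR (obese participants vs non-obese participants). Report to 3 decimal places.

OR: 2.300

obese participants with the outcome: 32 − 5 = 27
obese participants without the outcome: 250 − 27 = 223
non-obese participants without the outcome: 100 − 5 = 95
OR = (27 × 95) / (223 × 5) = 2565/1115 ≈ 2.300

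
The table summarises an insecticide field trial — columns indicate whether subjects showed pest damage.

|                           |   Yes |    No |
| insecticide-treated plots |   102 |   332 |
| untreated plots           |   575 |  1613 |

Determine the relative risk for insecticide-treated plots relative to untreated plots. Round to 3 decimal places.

risk, insecticide-treated plots = 102/434 = 0.2350
risk, untreated plots = 575/2188 = 0.2628
RR = 0.2350 / 0.2628 = 0.894

0.894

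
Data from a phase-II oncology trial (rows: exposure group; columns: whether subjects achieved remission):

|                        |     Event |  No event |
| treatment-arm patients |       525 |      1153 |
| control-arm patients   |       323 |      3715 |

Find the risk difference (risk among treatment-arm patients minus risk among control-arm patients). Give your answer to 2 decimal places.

risk, treatment-arm patients = 525/1678 = 0.3129
risk, control-arm patients = 323/4038 = 0.0800
risk difference = 0.3129 − 0.0800 = 0.23

0.23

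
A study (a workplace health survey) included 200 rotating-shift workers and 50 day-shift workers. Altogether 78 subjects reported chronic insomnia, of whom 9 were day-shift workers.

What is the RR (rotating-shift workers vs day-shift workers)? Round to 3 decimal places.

1.917

rotating-shift workers with the outcome: 78 − 9 = 69
rotating-shift workers without the outcome: 200 − 69 = 131
day-shift workers without the outcome: 50 − 9 = 41
risk, rotating-shift workers = 69/200 = 0.3450
risk, day-shift workers = 9/50 = 0.1800
RR = 0.3450 / 0.1800 = 1.917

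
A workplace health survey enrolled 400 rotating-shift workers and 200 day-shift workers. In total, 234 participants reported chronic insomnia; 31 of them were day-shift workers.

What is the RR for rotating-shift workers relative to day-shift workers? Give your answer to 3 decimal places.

rotating-shift workers with the outcome: 234 − 31 = 203
rotating-shift workers without the outcome: 400 − 203 = 197
day-shift workers without the outcome: 200 − 31 = 169
risk, rotating-shift workers = 203/400 = 0.5075
risk, day-shift workers = 31/200 = 0.1550
RR = 0.5075 / 0.1550 = 3.274

3.274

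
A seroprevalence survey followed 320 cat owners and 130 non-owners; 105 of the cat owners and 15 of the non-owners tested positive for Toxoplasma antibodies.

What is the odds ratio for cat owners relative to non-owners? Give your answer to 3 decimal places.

OR = (105 × 115) / (215 × 15) = 12075/3225 ≈ 3.744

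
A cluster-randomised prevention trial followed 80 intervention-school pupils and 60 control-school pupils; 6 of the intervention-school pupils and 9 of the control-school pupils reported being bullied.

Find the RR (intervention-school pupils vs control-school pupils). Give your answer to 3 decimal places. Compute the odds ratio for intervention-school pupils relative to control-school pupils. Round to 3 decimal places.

risk, intervention-school pupils = 6/80 = 0.0750
risk, control-school pupils = 9/60 = 0.1500
RR = 0.0750 / 0.1500 = 0.500
odds, intervention-school pupils = 6/74 = 0.0811
odds, control-school pupils = 9/51 = 0.1765
OR = 0.0811 / 0.1765 = 0.459

RR = 0.500; OR = 0.459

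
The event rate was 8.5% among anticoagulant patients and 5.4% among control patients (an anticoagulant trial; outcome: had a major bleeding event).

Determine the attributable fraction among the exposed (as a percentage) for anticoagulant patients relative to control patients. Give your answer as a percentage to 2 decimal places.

AR% = (0.0850 − 0.0540) / 0.0850 = 0.3647 → 36.47%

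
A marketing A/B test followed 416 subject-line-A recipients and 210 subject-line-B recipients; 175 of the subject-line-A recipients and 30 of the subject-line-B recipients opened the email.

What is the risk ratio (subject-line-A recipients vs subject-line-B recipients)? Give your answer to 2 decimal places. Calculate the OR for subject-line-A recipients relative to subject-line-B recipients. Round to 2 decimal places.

risk, subject-line-A recipients = 175/416 = 0.4207
risk, subject-line-B recipients = 30/210 = 0.1429
RR = 0.4207 / 0.1429 = 2.94
odds, subject-line-A recipients = 175/241 = 0.7261
odds, subject-line-B recipients = 30/180 = 0.1667
OR = 0.7261 / 0.1667 = 4.36

RR = 2.94; OR = 4.36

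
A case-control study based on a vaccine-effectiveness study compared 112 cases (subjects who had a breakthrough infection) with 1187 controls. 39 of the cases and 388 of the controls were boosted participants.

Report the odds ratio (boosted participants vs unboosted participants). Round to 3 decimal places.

OR = (39 × 799) / (388 × 73) = 31161/28324 ≈ 1.100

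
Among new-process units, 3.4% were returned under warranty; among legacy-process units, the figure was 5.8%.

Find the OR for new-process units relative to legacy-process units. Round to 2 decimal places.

odds, new-process units = 0.03400/0.96600 = 0.03520
odds, legacy-process units = 0.05800/0.94200 = 0.06157
OR = 0.03520 / 0.06157 = 0.57

OR: 0.57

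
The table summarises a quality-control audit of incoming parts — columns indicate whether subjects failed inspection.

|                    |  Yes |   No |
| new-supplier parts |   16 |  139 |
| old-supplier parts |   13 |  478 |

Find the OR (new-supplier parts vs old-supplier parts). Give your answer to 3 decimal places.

OR = (16 × 478) / (139 × 13) = 7648/1807 ≈ 4.232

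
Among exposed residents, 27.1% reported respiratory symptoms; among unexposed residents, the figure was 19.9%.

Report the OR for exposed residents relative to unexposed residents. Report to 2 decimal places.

odds, exposed residents = 0.2710/0.7290 = 0.3717
odds, unexposed residents = 0.1990/0.8010 = 0.2484
OR = 0.3717 / 0.2484 = 1.50

1.50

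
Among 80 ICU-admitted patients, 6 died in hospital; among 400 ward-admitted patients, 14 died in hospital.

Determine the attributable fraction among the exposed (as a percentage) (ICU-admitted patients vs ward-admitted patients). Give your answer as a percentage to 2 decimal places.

AR% = 53.33%

risk, ICU-admitted patients = 6/80 = 0.07500
risk, ward-admitted patients = 14/400 = 0.03500
AR% = (0.07500 − 0.03500) / 0.07500 = 0.5333 → 53.33%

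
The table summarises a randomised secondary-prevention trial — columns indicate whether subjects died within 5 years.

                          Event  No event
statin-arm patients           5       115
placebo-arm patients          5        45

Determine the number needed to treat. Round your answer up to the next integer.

NNT: 18

risk, statin-arm patients = 5/120 = 0.041667
risk, placebo-arm patients = 5/50 = 0.100000
absolute risk difference = 0.058333
1 / 0.058333 = 17.143 → round up → 18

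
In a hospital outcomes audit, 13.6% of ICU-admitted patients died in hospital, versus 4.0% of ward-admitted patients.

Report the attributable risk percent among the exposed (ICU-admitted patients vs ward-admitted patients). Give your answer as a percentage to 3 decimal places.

AR% = (0.13600 − 0.04000) / 0.13600 = 0.7059 → 70.588%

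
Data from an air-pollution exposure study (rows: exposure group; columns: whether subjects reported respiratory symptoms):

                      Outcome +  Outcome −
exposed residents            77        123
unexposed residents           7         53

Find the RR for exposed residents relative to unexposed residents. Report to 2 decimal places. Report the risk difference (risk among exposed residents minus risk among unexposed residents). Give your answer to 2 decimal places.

risk, exposed residents = 77/200 = 0.3850
risk, unexposed residents = 7/60 = 0.1167
RR = 0.3850 / 0.1167 = 3.30
risk difference = 0.3850 − 0.1167 = 0.27

RR = 3.30; RD = 0.27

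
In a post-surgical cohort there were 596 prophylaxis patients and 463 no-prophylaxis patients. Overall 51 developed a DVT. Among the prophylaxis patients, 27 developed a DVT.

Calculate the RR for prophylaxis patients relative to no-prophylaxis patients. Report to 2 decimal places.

0.87

prophylaxis patients without the outcome: 596 − 27 = 569
no-prophylaxis patients with the outcome: 51 − 27 = 24
no-prophylaxis patients without the outcome: 463 − 24 = 439
risk, prophylaxis patients = 27/596 = 0.04530
risk, no-prophylaxis patients = 24/463 = 0.05184
RR = 0.04530 / 0.05184 = 0.87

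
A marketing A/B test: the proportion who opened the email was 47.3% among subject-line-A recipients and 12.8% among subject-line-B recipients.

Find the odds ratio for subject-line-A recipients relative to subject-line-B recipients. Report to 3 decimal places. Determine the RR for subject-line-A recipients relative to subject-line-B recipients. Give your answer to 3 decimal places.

odds, subject-line-A recipients = 0.4730/0.5270 = 0.8975
odds, subject-line-B recipients = 0.1280/0.8720 = 0.1468
OR = 0.8975 / 0.1468 = 6.114
RR = 0.4730 / 0.1280 = 3.695

OR = 6.114; RR = 3.695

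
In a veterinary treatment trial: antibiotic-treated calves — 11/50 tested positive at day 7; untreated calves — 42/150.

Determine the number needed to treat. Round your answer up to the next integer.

risk, antibiotic-treated calves = 11/50 = 0.220000
risk, untreated calves = 42/150 = 0.280000
absolute risk difference = 0.060000
1 / 0.060000 = 16.667 → round up → 17

NNT ≈ 17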